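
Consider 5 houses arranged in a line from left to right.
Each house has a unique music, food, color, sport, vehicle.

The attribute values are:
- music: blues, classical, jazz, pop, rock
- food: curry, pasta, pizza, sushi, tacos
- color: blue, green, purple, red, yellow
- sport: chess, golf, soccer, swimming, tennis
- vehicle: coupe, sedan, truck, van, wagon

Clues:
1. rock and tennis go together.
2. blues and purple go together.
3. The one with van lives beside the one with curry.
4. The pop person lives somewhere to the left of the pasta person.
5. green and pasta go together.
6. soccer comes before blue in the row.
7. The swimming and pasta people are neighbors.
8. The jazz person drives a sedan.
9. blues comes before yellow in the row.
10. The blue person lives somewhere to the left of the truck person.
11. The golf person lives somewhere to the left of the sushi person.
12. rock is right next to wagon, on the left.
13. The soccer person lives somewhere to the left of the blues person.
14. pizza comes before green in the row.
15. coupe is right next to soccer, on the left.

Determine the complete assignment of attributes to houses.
Solution:

House | Music | Food | Color | Sport | Vehicle
----------------------------------------------
  1   | pop | pizza | red | swimming | coupe
  2   | jazz | pasta | green | soccer | sedan
  3   | rock | tacos | blue | tennis | van
  4   | blues | curry | purple | golf | wagon
  5   | classical | sushi | yellow | chess | truck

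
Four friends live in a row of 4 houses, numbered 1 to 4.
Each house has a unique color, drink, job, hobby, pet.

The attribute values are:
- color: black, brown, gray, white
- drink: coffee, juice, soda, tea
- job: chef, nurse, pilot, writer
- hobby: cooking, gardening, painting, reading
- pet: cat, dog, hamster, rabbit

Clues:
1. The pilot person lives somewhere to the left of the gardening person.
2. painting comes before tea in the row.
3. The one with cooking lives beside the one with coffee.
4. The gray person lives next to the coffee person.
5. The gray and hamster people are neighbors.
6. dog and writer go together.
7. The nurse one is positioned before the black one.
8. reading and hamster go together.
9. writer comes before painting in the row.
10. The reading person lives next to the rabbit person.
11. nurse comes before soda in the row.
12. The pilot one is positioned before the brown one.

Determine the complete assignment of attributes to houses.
Solution:

House | Color | Drink | Job | Hobby | Pet
-----------------------------------------
  1   | gray | juice | writer | cooking | dog
  2   | white | coffee | nurse | reading | hamster
  3   | black | soda | pilot | painting | rabbit
  4   | brown | tea | chef | gardening | cat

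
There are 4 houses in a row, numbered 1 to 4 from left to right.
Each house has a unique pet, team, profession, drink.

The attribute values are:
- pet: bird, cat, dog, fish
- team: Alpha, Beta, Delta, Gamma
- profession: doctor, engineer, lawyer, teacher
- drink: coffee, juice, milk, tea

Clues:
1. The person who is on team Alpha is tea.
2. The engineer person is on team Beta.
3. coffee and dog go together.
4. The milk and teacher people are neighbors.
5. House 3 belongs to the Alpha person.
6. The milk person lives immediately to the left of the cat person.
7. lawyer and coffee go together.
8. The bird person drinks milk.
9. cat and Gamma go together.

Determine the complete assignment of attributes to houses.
Solution:

House | Pet | Team | Profession | Drink
---------------------------------------
  1   | bird | Beta | engineer | milk
  2   | cat | Gamma | teacher | juice
  3   | fish | Alpha | doctor | tea
  4   | dog | Delta | lawyer | coffee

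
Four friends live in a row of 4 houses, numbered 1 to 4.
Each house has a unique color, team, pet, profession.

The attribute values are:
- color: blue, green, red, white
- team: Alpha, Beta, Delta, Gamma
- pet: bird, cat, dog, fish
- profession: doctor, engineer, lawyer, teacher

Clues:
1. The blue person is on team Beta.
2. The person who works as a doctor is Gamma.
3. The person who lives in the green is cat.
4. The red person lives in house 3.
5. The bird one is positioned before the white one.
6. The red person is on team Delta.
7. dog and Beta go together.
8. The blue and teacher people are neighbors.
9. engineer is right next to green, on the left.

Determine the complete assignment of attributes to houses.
Solution:

House | Color | Team | Pet | Profession
---------------------------------------
  1   | blue | Beta | dog | engineer
  2   | green | Alpha | cat | teacher
  3   | red | Delta | bird | lawyer
  4   | white | Gamma | fish | doctor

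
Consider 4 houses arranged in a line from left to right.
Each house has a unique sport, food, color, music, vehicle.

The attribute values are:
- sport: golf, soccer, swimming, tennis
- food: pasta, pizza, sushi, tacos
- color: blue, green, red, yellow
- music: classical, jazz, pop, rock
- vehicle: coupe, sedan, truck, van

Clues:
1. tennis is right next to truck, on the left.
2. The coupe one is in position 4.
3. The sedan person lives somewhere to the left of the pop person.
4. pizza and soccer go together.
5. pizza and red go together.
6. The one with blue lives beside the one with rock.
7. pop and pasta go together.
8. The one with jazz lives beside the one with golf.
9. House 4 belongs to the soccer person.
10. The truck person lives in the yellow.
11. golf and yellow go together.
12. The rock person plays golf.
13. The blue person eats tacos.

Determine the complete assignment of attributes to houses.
Solution:

House | Sport | Food | Color | Music | Vehicle
----------------------------------------------
  1   | tennis | tacos | blue | jazz | sedan
  2   | golf | sushi | yellow | rock | truck
  3   | swimming | pasta | green | pop | van
  4   | soccer | pizza | red | classical | coupe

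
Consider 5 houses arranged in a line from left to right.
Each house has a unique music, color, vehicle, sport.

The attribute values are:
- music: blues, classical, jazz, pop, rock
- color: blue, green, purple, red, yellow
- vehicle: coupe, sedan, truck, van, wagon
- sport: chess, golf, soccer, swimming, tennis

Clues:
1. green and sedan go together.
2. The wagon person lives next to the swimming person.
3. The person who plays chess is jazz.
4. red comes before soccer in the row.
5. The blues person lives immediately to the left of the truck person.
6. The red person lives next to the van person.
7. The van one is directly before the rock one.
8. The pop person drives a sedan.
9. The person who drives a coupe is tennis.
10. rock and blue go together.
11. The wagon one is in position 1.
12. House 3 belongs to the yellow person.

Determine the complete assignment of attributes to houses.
Solution:

House | Music | Color | Vehicle | Sport
---------------------------------------
  1   | blues | purple | wagon | golf
  2   | classical | red | truck | swimming
  3   | jazz | yellow | van | chess
  4   | rock | blue | coupe | tennis
  5   | pop | green | sedan | soccer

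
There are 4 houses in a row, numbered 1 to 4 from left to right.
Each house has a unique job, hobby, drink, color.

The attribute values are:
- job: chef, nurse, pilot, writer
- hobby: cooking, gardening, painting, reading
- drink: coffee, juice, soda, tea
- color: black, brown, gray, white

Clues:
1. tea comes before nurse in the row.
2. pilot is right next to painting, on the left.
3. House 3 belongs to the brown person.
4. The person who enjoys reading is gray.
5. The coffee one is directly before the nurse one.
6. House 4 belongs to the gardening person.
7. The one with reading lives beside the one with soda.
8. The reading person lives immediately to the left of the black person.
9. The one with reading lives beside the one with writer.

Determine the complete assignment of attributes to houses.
Solution:

House | Job | Hobby | Drink | Color
-----------------------------------
  1   | pilot | reading | tea | gray
  2   | writer | painting | soda | black
  3   | chef | cooking | coffee | brown
  4   | nurse | gardening | juice | white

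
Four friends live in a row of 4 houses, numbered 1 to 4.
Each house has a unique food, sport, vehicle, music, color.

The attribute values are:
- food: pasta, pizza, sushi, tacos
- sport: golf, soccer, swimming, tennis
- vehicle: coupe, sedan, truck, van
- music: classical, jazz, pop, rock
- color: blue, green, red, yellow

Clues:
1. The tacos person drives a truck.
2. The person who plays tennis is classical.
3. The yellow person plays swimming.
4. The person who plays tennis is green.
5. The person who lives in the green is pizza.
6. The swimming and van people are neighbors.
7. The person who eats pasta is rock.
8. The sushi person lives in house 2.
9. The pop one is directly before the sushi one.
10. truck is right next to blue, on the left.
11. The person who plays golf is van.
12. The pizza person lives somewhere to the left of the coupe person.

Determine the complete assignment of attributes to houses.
Solution:

House | Food | Sport | Vehicle | Music | Color
----------------------------------------------
  1   | tacos | swimming | truck | pop | yellow
  2   | sushi | golf | van | jazz | blue
  3   | pizza | tennis | sedan | classical | green
  4   | pasta | soccer | coupe | rock | red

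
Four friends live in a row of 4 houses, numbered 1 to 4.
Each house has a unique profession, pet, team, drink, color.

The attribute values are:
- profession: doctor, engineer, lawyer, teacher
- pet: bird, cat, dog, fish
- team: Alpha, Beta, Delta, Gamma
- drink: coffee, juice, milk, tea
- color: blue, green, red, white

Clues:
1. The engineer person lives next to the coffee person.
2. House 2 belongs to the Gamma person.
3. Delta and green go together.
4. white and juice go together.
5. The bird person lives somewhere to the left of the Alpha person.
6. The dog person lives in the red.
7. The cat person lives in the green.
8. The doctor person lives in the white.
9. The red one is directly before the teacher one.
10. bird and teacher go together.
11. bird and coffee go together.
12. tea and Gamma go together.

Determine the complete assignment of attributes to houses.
Solution:

House | Profession | Pet | Team | Drink | Color
-----------------------------------------------
  1   | lawyer | cat | Delta | milk | green
  2   | engineer | dog | Gamma | tea | red
  3   | teacher | bird | Beta | coffee | blue
  4   | doctor | fish | Alpha | juice | white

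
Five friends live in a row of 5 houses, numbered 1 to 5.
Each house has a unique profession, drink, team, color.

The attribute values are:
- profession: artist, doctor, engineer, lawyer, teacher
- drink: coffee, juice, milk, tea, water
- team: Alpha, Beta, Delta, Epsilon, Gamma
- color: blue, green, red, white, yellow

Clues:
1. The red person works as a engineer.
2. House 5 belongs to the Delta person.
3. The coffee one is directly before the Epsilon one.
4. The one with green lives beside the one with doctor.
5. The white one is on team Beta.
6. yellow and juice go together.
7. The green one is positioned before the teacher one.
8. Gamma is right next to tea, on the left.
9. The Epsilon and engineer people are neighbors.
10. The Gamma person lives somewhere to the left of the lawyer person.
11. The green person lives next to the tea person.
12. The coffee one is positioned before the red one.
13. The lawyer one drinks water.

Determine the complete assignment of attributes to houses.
Solution:

House | Profession | Drink | Team | Color
-----------------------------------------
  1   | artist | coffee | Gamma | green
  2   | doctor | tea | Epsilon | blue
  3   | engineer | milk | Alpha | red
  4   | lawyer | water | Beta | white
  5   | teacher | juice | Delta | yellow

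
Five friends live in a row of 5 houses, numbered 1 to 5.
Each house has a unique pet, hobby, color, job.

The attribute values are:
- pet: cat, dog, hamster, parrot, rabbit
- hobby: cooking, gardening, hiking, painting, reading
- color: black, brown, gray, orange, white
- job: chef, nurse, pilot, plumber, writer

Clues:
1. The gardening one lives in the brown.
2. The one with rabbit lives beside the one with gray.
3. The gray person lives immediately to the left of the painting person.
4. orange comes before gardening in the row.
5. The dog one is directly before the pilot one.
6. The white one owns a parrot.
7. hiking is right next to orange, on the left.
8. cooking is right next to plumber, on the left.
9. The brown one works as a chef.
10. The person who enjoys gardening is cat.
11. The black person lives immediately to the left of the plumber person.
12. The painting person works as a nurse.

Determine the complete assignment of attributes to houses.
Solution:

House | Pet | Hobby | Color | Job
---------------------------------
  1   | rabbit | cooking | black | writer
  2   | hamster | hiking | gray | plumber
  3   | dog | painting | orange | nurse
  4   | parrot | reading | white | pilot
  5   | cat | gardening | brown | chef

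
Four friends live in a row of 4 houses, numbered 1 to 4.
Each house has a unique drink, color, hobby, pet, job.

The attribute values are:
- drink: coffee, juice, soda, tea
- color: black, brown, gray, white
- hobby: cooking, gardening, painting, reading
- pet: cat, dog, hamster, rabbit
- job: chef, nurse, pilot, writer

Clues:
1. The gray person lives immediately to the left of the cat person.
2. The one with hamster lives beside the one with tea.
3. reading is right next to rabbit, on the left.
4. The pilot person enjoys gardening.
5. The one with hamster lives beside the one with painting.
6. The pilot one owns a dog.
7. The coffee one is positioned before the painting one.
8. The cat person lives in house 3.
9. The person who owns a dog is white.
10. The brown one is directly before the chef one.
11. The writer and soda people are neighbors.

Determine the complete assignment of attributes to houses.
Solution:

House | Drink | Color | Hobby | Pet | Job
-----------------------------------------
  1   | coffee | brown | reading | hamster | nurse
  2   | tea | gray | painting | rabbit | chef
  3   | juice | black | cooking | cat | writer
  4   | soda | white | gardening | dog | pilot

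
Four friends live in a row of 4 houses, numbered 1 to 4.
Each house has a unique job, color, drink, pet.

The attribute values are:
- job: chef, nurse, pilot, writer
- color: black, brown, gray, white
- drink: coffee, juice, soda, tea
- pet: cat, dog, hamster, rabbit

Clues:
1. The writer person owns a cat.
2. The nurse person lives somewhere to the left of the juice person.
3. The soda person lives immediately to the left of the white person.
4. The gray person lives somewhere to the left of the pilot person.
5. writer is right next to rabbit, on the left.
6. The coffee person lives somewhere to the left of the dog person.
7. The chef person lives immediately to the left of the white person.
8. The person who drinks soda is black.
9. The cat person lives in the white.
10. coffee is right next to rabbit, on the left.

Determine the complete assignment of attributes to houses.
Solution:

House | Job | Color | Drink | Pet
---------------------------------
  1   | chef | black | soda | hamster
  2   | writer | white | coffee | cat
  3   | nurse | gray | tea | rabbit
  4   | pilot | brown | juice | dog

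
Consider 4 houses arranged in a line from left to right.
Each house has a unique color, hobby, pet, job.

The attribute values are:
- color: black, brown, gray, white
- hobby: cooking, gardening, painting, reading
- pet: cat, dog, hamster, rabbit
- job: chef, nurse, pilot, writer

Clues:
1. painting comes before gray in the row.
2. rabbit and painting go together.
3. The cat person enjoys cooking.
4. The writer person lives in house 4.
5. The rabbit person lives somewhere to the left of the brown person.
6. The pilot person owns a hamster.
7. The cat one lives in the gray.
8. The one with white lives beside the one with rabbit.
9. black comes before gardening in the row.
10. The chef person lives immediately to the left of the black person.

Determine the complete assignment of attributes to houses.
Solution:

House | Color | Hobby | Pet | Job
---------------------------------
  1   | white | reading | dog | chef
  2   | black | painting | rabbit | nurse
  3   | brown | gardening | hamster | pilot
  4   | gray | cooking | cat | writer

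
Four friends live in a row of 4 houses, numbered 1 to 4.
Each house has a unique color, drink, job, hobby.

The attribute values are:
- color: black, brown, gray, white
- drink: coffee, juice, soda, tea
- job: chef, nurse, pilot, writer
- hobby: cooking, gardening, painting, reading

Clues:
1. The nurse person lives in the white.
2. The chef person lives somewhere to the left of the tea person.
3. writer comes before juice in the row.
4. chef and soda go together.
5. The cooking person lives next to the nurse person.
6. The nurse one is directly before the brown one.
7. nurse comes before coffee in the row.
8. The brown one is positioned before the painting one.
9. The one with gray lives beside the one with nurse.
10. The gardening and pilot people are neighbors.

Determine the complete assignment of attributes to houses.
Solution:

House | Color | Drink | Job | Hobby
-----------------------------------
  1   | gray | soda | chef | cooking
  2   | white | tea | nurse | reading
  3   | brown | coffee | writer | gardening
  4   | black | juice | pilot | painting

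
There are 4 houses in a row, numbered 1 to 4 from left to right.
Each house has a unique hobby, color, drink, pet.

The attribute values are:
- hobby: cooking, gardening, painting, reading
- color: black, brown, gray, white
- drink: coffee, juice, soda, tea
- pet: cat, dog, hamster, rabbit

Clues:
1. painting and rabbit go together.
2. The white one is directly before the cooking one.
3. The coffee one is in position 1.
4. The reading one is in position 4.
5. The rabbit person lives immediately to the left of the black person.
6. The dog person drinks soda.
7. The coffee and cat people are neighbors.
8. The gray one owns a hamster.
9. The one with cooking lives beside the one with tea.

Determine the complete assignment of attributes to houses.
Solution:

House | Hobby | Color | Drink | Pet
-----------------------------------
  1   | painting | white | coffee | rabbit
  2   | cooking | black | juice | cat
  3   | gardening | gray | tea | hamster
  4   | reading | brown | soda | dog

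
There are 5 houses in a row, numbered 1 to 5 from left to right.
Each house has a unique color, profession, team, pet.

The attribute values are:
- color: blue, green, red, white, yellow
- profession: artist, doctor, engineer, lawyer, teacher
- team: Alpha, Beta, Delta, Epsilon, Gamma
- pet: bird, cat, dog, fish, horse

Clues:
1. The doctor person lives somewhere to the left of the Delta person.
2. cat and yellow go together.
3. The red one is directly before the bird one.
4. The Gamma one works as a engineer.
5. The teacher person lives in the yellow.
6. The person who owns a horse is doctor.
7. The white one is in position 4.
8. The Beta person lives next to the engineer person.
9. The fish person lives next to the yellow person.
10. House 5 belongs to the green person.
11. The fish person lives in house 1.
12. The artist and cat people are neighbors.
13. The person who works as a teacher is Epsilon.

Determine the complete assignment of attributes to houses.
Solution:

House | Color | Profession | Team | Pet
---------------------------------------
  1   | blue | artist | Alpha | fish
  2   | yellow | teacher | Epsilon | cat
  3   | red | doctor | Beta | horse
  4   | white | engineer | Gamma | bird
  5   | green | lawyer | Delta | dog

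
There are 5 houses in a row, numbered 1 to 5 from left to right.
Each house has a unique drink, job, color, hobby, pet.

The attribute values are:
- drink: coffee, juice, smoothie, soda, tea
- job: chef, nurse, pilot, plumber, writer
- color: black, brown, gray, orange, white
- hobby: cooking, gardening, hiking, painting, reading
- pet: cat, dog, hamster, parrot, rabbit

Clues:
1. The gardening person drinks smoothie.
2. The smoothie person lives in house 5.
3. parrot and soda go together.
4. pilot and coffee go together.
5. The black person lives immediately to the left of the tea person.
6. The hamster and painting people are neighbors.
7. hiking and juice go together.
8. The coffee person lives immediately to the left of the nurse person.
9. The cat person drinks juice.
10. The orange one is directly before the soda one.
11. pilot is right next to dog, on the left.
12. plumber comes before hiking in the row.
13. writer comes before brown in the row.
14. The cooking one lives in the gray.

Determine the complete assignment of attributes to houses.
Solution:

House | Drink | Job | Color | Hobby | Pet
-----------------------------------------
  1   | coffee | pilot | black | reading | hamster
  2   | tea | nurse | orange | painting | dog
  3   | soda | plumber | gray | cooking | parrot
  4   | juice | writer | white | hiking | cat
  5   | smoothie | chef | brown | gardening | rabbit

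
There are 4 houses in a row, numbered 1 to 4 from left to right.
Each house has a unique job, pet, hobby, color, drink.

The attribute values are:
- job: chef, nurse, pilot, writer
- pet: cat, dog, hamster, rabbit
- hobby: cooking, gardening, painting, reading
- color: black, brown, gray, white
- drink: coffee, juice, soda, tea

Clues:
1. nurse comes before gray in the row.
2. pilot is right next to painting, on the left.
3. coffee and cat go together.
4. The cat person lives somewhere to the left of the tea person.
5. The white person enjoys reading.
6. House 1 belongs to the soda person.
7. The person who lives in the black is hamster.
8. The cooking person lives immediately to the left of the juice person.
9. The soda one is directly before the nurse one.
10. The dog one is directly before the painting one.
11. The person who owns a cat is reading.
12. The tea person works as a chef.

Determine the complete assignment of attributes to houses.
Solution:

House | Job | Pet | Hobby | Color | Drink
-----------------------------------------
  1   | pilot | dog | cooking | brown | soda
  2   | nurse | hamster | painting | black | juice
  3   | writer | cat | reading | white | coffee
  4   | chef | rabbit | gardening | gray | tea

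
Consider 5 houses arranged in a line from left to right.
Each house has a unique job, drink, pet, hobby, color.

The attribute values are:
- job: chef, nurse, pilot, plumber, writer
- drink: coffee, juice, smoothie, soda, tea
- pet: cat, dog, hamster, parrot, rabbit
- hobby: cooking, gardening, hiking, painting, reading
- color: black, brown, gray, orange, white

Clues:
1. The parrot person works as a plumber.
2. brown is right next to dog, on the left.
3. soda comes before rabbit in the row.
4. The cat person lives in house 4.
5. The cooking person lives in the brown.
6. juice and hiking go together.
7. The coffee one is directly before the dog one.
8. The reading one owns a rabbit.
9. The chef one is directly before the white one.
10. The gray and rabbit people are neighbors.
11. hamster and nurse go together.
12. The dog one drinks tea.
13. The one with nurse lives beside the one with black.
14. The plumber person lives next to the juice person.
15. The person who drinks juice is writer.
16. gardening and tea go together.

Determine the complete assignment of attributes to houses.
Solution:

House | Job | Drink | Pet | Hobby | Color
-----------------------------------------
  1   | nurse | coffee | hamster | cooking | brown
  2   | chef | tea | dog | gardening | black
  3   | plumber | soda | parrot | painting | white
  4   | writer | juice | cat | hiking | gray
  5   | pilot | smoothie | rabbit | reading | orange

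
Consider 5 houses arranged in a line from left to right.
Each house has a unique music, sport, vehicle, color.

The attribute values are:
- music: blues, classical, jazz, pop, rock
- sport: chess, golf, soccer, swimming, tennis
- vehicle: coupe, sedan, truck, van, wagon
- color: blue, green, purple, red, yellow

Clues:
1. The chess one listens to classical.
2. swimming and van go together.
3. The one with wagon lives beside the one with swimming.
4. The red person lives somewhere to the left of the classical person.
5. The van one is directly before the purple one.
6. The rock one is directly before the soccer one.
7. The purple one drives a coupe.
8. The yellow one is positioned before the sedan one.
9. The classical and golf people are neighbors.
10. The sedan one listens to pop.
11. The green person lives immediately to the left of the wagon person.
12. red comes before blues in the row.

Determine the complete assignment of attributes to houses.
Solution:

House | Music | Sport | Vehicle | Color
---------------------------------------
  1   | rock | tennis | truck | green
  2   | jazz | soccer | wagon | red
  3   | blues | swimming | van | yellow
  4   | classical | chess | coupe | purple
  5   | pop | golf | sedan | blue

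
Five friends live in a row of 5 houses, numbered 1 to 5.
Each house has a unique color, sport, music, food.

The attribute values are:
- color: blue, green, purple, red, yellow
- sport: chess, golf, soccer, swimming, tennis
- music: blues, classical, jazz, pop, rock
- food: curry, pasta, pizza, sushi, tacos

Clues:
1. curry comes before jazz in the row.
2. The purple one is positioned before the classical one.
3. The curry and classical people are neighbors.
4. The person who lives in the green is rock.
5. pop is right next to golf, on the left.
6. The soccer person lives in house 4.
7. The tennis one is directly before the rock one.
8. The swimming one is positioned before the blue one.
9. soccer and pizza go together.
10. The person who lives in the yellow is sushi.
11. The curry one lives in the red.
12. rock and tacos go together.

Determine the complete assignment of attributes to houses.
Solution:

House | Color | Sport | Music | Food
------------------------------------
  1   | purple | tennis | pop | pasta
  2   | green | golf | rock | tacos
  3   | red | swimming | blues | curry
  4   | blue | soccer | classical | pizza
  5   | yellow | chess | jazz | sushi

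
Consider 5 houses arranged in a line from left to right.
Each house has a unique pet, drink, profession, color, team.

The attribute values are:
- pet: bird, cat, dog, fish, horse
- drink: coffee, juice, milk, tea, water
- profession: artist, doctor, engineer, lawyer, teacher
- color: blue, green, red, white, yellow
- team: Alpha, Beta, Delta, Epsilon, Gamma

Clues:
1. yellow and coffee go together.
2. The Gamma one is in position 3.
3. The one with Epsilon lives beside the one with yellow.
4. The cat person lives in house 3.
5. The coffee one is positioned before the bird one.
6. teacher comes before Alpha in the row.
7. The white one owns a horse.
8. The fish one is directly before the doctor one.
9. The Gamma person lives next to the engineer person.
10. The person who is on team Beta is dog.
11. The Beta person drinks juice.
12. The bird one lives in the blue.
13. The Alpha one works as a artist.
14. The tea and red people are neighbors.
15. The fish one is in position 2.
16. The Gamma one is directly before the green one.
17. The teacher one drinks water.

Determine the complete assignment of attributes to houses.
Solution:

House | Pet | Drink | Profession | Color | Team
-----------------------------------------------
  1   | horse | tea | lawyer | white | Delta
  2   | fish | water | teacher | red | Epsilon
  3   | cat | coffee | doctor | yellow | Gamma
  4   | dog | juice | engineer | green | Beta
  5   | bird | milk | artist | blue | Alpha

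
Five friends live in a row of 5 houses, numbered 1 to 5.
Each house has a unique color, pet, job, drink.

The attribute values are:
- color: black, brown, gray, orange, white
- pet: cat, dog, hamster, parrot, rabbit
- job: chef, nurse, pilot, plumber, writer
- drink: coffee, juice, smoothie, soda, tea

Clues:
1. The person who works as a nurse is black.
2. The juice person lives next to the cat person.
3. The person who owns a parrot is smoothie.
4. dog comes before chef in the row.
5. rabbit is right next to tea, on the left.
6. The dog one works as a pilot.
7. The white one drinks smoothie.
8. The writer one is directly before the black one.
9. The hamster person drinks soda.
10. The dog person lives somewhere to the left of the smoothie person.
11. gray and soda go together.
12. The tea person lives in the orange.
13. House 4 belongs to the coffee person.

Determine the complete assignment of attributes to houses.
Solution:

House | Color | Pet | Job | Drink
---------------------------------
  1   | gray | hamster | writer | soda
  2   | black | rabbit | nurse | juice
  3   | orange | cat | plumber | tea
  4   | brown | dog | pilot | coffee
  5   | white | parrot | chef | smoothie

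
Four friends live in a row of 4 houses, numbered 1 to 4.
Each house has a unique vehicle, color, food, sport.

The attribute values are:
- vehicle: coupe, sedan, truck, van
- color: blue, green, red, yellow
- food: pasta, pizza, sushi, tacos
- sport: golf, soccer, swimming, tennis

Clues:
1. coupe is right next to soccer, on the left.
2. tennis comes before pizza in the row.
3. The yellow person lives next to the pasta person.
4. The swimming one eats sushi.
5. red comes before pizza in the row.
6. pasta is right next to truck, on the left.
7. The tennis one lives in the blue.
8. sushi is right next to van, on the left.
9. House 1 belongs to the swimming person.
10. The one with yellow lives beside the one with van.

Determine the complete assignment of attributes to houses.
Solution:

House | Vehicle | Color | Food | Sport
--------------------------------------
  1   | coupe | yellow | sushi | swimming
  2   | van | red | pasta | soccer
  3   | truck | blue | tacos | tennis
  4   | sedan | green | pizza | golf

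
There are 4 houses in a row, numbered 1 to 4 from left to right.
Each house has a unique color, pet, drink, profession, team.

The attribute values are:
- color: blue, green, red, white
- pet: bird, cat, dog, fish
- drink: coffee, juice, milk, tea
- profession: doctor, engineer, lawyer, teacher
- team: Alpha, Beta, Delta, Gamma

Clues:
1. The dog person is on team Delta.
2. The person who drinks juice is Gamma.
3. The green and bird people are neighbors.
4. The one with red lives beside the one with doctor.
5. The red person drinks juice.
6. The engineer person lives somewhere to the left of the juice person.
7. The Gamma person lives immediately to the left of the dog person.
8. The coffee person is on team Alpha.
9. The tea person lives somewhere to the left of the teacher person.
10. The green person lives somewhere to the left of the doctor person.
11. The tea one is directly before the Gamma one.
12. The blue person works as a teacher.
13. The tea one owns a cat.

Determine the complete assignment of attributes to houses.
Solution:

House | Color | Pet | Drink | Profession | Team
-----------------------------------------------
  1   | green | cat | tea | engineer | Beta
  2   | red | bird | juice | lawyer | Gamma
  3   | white | dog | milk | doctor | Delta
  4   | blue | fish | coffee | teacher | Alpha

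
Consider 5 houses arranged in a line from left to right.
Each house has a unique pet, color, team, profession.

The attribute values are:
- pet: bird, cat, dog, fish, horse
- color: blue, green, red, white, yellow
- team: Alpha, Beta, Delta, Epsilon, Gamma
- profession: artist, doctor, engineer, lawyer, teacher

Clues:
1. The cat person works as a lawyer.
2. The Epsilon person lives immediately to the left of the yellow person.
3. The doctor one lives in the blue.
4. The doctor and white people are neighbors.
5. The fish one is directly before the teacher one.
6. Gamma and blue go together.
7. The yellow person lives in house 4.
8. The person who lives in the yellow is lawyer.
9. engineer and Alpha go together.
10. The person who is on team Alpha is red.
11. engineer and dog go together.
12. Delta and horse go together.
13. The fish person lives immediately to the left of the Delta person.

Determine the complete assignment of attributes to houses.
Solution:

House | Pet | Color | Team | Profession
---------------------------------------
  1   | fish | blue | Gamma | doctor
  2   | horse | white | Delta | teacher
  3   | bird | green | Epsilon | artist
  4   | cat | yellow | Beta | lawyer
  5   | dog | red | Alpha | engineer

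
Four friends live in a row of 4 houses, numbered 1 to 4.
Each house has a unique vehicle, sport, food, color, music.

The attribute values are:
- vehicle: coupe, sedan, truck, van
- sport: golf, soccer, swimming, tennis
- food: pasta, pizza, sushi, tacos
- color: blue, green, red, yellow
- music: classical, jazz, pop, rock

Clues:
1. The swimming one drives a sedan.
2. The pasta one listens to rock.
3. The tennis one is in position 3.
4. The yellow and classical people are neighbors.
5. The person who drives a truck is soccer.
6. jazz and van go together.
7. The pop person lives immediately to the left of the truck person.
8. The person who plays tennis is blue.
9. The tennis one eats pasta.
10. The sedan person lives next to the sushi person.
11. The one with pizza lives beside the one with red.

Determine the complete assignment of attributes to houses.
Solution:

House | Vehicle | Sport | Food | Color | Music
----------------------------------------------
  1   | sedan | swimming | pizza | yellow | pop
  2   | truck | soccer | sushi | red | classical
  3   | coupe | tennis | pasta | blue | rock
  4   | van | golf | tacos | green | jazz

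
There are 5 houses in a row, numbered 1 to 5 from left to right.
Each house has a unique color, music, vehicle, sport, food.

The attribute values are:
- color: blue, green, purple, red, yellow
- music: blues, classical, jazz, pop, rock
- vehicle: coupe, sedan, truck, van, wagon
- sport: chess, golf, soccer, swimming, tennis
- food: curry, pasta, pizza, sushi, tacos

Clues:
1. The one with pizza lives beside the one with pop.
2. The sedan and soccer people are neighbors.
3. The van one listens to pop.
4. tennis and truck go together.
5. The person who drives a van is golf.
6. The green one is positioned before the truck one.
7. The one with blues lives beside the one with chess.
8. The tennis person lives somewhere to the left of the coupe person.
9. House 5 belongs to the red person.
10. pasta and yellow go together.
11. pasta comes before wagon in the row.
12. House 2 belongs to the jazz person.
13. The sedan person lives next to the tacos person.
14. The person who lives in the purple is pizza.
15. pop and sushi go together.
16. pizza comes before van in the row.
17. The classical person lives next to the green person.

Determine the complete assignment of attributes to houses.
Solution:

House | Color | Music | Vehicle | Sport | Food
----------------------------------------------
  1   | yellow | classical | sedan | swimming | pasta
  2   | green | jazz | wagon | soccer | tacos
  3   | blue | blues | truck | tennis | curry
  4   | purple | rock | coupe | chess | pizza
  5   | red | pop | van | golf | sushi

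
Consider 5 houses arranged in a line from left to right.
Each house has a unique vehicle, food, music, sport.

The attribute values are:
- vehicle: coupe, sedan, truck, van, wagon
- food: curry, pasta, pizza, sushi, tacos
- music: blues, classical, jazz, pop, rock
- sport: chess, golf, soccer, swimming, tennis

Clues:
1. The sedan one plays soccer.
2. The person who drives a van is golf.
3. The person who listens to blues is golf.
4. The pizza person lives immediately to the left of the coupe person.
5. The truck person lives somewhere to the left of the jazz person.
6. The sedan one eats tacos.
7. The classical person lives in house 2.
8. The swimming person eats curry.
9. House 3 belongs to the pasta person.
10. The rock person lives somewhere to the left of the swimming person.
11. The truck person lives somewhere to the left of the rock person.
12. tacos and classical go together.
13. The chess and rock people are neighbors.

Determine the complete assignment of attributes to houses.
Solution:

House | Vehicle | Food | Music | Sport
--------------------------------------
  1   | van | sushi | blues | golf
  2   | sedan | tacos | classical | soccer
  3   | truck | pasta | pop | chess
  4   | wagon | pizza | rock | tennis
  5   | coupe | curry | jazz | swimming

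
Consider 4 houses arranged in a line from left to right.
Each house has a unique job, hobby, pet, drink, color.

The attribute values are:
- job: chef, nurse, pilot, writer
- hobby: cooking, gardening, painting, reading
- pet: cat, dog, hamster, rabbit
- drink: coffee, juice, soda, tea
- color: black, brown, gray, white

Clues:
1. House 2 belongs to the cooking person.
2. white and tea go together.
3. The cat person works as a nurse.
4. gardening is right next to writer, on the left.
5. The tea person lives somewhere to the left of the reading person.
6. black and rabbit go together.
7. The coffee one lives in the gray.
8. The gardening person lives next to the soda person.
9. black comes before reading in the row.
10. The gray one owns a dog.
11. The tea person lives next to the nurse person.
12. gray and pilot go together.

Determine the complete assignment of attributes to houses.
Solution:

House | Job | Hobby | Pet | Drink | Color
-----------------------------------------
  1   | pilot | gardening | dog | coffee | gray
  2   | writer | cooking | rabbit | soda | black
  3   | chef | painting | hamster | tea | white
  4   | nurse | reading | cat | juice | brown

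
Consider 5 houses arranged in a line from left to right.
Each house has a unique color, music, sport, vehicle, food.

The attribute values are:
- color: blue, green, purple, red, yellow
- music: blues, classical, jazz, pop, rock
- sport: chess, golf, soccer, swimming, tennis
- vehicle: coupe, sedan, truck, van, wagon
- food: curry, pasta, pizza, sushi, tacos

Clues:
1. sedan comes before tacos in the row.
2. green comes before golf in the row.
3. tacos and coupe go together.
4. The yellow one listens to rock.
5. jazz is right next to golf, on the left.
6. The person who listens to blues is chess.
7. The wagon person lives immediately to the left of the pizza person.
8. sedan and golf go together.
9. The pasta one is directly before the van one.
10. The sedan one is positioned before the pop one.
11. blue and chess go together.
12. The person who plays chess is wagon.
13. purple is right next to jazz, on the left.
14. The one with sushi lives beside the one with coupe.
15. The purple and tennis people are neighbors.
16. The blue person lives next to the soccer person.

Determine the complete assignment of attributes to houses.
Solution:

House | Color | Music | Sport | Vehicle | Food
----------------------------------------------
  1   | blue | blues | chess | wagon | pasta
  2   | purple | classical | soccer | van | pizza
  3   | green | jazz | tennis | truck | curry
  4   | yellow | rock | golf | sedan | sushi
  5   | red | pop | swimming | coupe | tacos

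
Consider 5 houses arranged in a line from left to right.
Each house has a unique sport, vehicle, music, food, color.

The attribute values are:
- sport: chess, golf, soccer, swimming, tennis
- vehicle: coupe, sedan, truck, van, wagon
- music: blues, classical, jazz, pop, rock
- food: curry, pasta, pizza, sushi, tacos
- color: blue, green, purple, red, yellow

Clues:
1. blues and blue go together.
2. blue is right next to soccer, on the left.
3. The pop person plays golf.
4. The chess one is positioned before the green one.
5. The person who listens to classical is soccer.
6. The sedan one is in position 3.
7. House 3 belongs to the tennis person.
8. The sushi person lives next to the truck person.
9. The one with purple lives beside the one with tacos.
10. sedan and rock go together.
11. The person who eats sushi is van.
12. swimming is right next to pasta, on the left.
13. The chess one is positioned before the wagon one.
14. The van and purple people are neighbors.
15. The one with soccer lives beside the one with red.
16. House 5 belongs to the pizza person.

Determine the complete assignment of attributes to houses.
Solution:

House | Sport | Vehicle | Music | Food | Color
----------------------------------------------
  1   | swimming | van | blues | sushi | blue
  2   | soccer | truck | classical | pasta | purple
  3   | tennis | sedan | rock | tacos | red
  4   | chess | coupe | jazz | curry | yellow
  5   | golf | wagon | pop | pizza | green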